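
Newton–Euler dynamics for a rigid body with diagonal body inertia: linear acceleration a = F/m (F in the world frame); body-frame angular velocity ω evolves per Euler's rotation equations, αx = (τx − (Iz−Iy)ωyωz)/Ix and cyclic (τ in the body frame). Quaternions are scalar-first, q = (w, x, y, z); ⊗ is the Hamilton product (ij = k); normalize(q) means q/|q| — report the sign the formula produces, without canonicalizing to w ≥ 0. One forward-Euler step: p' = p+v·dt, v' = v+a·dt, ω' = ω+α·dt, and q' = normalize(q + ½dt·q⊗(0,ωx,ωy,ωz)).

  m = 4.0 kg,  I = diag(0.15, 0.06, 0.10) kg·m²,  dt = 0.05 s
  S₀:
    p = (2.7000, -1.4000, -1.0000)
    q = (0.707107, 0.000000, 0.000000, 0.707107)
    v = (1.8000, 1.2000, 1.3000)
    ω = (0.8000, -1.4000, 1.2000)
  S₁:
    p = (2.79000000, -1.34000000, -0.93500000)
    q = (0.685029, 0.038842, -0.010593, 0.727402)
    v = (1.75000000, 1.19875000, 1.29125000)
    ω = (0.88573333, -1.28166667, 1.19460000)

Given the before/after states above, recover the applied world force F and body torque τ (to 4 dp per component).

velocity change Δv = (-0.05000000, -0.00125000, -0.00875000)
F = m·Δv/dt = (-4.0000, -0.1000, -0.7000)
Δω = ω₁−ω₀ = (0.08573333, 0.11833333, -0.00540000)
precession coupling = (-0.0672, 0.0480, 0.1008)
applied torque τ = (0.1900, 0.1900, 0.0900)

F = (-4.0000, -0.1000, -0.7000)
τ = (0.1900, 0.1900, 0.0900)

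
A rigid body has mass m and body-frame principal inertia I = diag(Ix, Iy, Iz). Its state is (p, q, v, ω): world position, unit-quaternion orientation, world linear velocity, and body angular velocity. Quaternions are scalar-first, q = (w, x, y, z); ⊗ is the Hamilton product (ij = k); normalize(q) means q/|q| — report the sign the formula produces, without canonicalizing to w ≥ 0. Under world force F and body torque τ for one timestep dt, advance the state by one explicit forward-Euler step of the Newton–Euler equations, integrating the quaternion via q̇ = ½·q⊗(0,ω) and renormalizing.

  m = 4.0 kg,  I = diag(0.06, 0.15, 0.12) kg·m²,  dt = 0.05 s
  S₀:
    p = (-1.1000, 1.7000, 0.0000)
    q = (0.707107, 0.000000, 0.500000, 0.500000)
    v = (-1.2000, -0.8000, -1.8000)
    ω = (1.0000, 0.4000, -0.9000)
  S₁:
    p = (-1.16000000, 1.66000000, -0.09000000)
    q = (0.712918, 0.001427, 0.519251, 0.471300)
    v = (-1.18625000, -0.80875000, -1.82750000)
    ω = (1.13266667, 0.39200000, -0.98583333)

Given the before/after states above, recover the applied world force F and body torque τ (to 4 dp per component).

F = (1.1000, -0.7000, -2.2000)
τ = (0.1700, 0.0300, -0.1700)

ω₁ − ω₀ = (0.13266667, -0.00800000, -0.08583333)
applied torque τ = (0.1700, 0.0300, -0.1700)
velocity change Δv = (0.01375000, -0.00875000, -0.02750000)
m·(v₁−v₀)/dt = (1.1000, -0.7000, -2.2000)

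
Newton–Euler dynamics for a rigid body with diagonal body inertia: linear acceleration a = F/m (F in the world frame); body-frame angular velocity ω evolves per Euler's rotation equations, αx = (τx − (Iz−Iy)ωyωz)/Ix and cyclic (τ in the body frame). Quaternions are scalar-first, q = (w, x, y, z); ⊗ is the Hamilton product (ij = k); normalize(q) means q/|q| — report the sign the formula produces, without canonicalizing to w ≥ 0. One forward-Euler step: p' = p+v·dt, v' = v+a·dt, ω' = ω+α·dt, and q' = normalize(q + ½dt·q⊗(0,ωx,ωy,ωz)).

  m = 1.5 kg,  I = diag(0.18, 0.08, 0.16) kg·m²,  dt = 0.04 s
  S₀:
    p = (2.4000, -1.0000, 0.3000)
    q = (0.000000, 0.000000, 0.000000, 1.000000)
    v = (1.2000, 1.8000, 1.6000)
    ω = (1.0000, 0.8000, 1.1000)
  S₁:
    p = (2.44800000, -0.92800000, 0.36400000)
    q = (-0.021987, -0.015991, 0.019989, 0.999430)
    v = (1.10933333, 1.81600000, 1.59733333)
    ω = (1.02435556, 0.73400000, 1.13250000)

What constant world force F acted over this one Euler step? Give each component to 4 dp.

F = (-3.4000, 0.6000, -0.1000)

velocity change Δv = (-0.09066667, 0.01600000, -0.00266667)
m·(v₁−v₀)/dt = (-3.4000, 0.6000, -0.1000)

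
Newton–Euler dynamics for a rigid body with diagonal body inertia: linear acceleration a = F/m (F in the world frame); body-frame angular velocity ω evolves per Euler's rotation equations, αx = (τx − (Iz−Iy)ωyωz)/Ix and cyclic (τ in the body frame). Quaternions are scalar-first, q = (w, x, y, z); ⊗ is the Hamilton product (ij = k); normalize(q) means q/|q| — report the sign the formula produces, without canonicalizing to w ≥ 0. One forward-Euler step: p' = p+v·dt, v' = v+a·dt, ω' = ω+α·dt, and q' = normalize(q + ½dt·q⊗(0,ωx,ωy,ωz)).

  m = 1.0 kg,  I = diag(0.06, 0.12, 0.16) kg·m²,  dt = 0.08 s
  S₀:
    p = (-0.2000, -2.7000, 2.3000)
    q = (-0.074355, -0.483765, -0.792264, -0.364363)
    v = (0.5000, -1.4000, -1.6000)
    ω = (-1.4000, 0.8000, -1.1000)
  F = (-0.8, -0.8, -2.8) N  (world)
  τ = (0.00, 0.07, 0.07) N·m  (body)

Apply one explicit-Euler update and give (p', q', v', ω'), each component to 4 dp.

p' = (-0.1600, -2.8120, 2.1720)
q' = (-0.0918, -0.4318, -0.7931, -0.4197)
v' = (0.4360, -1.4640, -1.8240)
ω' = (-1.3531, 0.9493, -1.0314)

ω×(Iω) gyroscopic = (-0.0352, -0.1540, -0.0672)
α = I⁻¹(τ − ω×Iω) = (0.5867, 1.8667, 0.8575)
new body rate ω' = (-1.3531, 0.9493, -1.0314)
2q̇ = q⊗(0,ω) = (-0.4442591, 1.2670778, -0.0815173, -1.4143911)
q' = normalize(q + ½dt·q⊗(0,ω)) = (-0.0918, -0.4318, -0.7931, -0.4197)
p' = p + v·dt = (-0.1600, -2.8120, 2.1720)
v + (F/m)dt = (0.4360, -1.4640, -1.8240)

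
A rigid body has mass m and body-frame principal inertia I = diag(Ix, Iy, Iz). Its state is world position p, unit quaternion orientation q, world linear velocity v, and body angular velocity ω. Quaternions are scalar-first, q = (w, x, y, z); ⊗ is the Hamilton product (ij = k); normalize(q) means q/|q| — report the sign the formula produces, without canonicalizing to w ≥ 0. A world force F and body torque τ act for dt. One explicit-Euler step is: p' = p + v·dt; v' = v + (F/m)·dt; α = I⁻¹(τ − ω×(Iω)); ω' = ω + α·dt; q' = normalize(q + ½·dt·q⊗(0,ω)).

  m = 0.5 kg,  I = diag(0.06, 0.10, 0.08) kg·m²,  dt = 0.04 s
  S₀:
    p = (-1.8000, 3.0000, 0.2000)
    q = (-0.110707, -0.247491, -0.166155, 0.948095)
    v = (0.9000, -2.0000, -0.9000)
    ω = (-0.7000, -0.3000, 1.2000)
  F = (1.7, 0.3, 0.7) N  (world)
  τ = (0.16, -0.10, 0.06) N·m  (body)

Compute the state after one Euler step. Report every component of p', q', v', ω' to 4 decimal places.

p' = (-1.7640, 2.9200, 0.1640)
q' = (-0.1379, -0.2441, -0.1728, 0.9442)
v' = (1.0360, -1.9760, -0.8440)
ω' = (-0.5981, -0.3467, 1.2258)

a = (3.4000, 0.6000, 1.4000)
new position p' = (-1.7640, 2.9200, 0.1640)
new velocity v' = (1.0360, -1.9760, -0.8440)
α = I⁻¹(τ − ω×Iω) = (2.5467, -1.1680, 0.6450)
ω' = ω + α·dt = (-0.5981, -0.3467, 1.2258)
q⊗(0,ω) = (-1.3608042, 0.1625374, -0.3334652, -0.1749096)
updated quaternion q' = (-0.1379, -0.2441, -0.1728, 0.9442)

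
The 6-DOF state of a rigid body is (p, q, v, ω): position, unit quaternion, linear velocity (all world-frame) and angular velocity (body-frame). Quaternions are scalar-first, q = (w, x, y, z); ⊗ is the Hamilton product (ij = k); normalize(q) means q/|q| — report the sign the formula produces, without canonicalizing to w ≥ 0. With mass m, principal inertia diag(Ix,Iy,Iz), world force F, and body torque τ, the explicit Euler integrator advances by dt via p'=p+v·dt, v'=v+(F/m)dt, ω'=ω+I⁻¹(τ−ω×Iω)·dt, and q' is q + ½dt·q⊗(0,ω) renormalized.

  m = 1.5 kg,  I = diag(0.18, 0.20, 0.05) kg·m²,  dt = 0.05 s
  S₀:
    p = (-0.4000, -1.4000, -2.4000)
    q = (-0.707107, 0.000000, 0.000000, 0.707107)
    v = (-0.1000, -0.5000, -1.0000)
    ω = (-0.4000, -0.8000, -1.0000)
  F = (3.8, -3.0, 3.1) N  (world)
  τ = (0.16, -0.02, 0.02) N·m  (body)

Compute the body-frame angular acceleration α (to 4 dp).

ω×(Iω) gyroscopic = (-0.1200, 0.0520, 0.0064)
angular accel α = (1.5556, -0.3600, 0.2720)

α = (1.5556, -0.3600, 0.2720)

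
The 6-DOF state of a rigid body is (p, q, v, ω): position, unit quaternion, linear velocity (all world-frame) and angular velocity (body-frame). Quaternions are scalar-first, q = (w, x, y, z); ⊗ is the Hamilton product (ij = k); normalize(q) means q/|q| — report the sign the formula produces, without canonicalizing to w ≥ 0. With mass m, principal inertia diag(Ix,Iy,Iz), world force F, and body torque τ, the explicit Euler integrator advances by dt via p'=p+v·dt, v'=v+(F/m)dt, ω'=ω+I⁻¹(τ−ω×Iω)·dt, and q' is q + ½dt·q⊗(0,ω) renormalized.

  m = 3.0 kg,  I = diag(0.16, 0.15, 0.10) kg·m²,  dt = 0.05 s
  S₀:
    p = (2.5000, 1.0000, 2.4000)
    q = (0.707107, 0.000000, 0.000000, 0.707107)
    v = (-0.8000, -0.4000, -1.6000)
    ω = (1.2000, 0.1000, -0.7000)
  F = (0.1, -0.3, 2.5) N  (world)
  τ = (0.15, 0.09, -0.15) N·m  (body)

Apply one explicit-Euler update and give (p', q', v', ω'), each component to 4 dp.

p' = (2.4600, 0.9800, 2.3200)
q' = (0.7190, 0.0194, 0.0230, 0.6943)
v' = (-0.7983, -0.4050, -1.5583)
ω' = (1.2458, 0.1468, -0.7744)

gyro term ω×Iω = (0.0035, -0.0504, -0.0012)
angular accel α = (0.9156, 0.9360, -1.4880)
new body rate ω' = (1.2458, 0.1468, -0.7744)
2q̇ = q⊗(0,ω) = (0.4949749, 0.7778177, 0.9192391, -0.4949749)
q' = normalize(q + ½dt·q⊗(0,ω)) = (0.7190, 0.0194, 0.0230, 0.6943)
p' = p + v·dt = (2.4600, 0.9800, 2.3200)
v + (F/m)dt = (-0.7983, -0.4050, -1.5583)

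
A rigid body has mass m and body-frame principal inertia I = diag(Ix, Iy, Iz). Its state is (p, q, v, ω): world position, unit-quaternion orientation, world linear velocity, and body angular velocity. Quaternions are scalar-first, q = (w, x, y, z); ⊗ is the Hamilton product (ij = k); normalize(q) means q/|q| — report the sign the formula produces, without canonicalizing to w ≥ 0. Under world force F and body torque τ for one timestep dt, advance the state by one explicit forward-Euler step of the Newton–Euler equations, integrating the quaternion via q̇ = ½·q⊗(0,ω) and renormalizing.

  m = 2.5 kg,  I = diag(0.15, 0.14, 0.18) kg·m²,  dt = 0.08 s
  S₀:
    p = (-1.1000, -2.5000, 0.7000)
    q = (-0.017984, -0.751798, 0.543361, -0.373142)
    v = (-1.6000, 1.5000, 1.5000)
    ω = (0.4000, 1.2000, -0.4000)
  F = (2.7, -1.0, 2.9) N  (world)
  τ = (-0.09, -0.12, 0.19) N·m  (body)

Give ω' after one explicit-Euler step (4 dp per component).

α = I⁻¹(τ − ω×Iω) = (-0.4720, -0.8914, 1.0822)
ω' = ω + α·dt = (0.3622, 1.1287, -0.3134)

ω' = (0.3622, 1.1287, -0.3134)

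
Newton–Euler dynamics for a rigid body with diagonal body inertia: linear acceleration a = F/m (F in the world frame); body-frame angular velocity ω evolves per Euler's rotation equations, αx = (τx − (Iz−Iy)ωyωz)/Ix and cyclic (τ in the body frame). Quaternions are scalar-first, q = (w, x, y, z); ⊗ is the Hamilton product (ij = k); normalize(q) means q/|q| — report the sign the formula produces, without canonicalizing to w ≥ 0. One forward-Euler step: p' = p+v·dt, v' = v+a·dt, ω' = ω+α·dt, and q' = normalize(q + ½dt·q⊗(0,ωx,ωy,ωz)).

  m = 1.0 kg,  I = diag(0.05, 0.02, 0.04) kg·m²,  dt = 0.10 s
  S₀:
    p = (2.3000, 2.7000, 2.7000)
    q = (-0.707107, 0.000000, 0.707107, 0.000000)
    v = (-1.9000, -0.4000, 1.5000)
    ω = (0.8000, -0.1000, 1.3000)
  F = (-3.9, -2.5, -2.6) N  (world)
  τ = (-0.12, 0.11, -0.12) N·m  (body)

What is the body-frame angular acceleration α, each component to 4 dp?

ω×(Iω) gyroscopic = (-0.0026, 0.0104, 0.0024)
angular accel α = (-2.3480, 4.9800, -3.0600)

α = (-2.3480, 4.9800, -3.0600)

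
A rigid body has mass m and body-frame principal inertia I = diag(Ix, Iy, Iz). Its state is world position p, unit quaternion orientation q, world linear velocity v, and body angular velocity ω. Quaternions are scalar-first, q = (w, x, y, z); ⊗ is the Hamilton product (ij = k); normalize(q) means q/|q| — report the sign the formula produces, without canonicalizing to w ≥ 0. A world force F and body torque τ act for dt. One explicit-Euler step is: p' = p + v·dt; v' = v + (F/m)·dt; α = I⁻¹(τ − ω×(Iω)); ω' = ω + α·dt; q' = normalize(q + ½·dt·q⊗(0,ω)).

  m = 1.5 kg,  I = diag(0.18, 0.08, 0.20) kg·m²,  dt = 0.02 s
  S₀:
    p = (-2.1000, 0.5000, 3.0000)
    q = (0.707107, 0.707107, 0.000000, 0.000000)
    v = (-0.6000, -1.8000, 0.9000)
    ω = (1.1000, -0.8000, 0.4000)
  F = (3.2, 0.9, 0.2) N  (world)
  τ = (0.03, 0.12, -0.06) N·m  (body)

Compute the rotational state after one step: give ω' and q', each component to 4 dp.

α = I⁻¹(τ − ω×Iω) = (0.3800, 1.6100, -0.7400)
ω' = ω + α·dt = (1.1076, -0.7678, 0.3852)
q⊗(0,ω) = (-0.7778177, 0.7778177, -0.8485284, -0.2828428)
q + ½dt·q⊗(0,ω), renormalized = (0.6993, 0.7148, -0.0085, -0.0028)

ω' = (1.1076, -0.7678, 0.3852)
q' = (0.6993, 0.7148, -0.0085, -0.0028)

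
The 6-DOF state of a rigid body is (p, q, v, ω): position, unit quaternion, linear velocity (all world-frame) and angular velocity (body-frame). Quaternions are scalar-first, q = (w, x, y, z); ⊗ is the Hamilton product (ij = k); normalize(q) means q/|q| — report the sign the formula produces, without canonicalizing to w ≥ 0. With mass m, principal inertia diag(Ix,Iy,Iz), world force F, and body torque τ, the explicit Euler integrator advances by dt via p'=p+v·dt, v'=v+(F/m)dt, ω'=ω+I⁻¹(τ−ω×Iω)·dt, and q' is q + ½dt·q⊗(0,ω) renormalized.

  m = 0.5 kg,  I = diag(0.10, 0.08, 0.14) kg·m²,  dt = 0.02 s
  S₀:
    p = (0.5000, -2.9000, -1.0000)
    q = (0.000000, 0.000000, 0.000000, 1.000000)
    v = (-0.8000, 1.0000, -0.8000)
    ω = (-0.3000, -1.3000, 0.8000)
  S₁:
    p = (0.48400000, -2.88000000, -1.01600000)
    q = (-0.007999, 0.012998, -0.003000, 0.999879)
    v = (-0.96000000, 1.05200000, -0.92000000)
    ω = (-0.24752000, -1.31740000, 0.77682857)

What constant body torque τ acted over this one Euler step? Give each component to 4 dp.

ω₁ − ω₀ = (0.05248000, -0.01740000, -0.02317143)
gyro term ω₀×Iω₀ = (-0.0624, 0.0096, -0.0078)
τ = I·(Δω/dt) + ω₀×(Iω₀) = (0.2000, -0.0600, -0.1700)

τ = (0.2000, -0.0600, -0.1700)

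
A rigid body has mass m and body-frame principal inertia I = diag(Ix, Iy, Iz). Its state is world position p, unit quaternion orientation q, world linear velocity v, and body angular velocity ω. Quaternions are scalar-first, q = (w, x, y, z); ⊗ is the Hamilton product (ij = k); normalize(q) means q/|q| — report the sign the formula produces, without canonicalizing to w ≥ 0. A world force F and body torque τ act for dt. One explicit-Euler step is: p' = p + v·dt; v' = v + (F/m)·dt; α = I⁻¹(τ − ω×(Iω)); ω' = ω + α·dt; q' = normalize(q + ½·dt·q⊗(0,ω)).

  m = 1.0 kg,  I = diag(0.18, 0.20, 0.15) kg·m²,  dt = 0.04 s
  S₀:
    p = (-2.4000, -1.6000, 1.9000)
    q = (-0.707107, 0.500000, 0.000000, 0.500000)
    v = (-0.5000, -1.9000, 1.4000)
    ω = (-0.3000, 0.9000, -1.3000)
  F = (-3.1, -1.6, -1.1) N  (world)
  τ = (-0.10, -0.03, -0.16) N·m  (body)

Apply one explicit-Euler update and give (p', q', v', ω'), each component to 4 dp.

new position p' = (-2.4200, -1.6760, 1.9560)
new velocity v' = (-0.6240, -1.9640, 1.3560)
angular accel α = (-0.8806, -0.2085, -1.0307)
ω' = ω + α·dt = (-0.3352, 0.8917, -1.3412)
Hamilton product q⊗(0,ω) = (0.8000000, -0.2378679, -0.1363963, 1.3692391)
q + ½dt·q⊗(0,ω), renormalized = (-0.6907, 0.4950, -0.0027, 0.5271)

p' = (-2.4200, -1.6760, 1.9560)
q' = (-0.6907, 0.4950, -0.0027, 0.5271)
v' = (-0.6240, -1.9640, 1.3560)
ω' = (-0.3352, 0.8917, -1.3412)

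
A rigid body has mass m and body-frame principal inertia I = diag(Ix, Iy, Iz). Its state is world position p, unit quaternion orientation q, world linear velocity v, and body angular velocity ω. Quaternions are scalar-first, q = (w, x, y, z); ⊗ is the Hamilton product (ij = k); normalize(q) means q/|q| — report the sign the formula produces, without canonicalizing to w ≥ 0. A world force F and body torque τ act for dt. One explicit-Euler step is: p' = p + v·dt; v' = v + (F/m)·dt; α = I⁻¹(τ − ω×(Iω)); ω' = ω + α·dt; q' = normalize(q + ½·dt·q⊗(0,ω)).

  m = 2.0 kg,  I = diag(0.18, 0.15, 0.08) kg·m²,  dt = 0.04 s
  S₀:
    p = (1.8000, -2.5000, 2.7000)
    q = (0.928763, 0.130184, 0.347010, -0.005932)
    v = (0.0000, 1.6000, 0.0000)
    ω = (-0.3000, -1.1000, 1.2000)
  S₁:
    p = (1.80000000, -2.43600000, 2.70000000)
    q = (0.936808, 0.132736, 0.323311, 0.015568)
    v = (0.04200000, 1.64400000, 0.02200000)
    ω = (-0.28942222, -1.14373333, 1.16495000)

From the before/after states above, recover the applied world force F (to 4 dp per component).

F = (2.1000, 2.2000, 1.1000)

velocity change Δv = (0.04200000, 0.04400000, 0.02200000)
F = m·Δv/dt = (2.1000, 2.2000, 1.1000)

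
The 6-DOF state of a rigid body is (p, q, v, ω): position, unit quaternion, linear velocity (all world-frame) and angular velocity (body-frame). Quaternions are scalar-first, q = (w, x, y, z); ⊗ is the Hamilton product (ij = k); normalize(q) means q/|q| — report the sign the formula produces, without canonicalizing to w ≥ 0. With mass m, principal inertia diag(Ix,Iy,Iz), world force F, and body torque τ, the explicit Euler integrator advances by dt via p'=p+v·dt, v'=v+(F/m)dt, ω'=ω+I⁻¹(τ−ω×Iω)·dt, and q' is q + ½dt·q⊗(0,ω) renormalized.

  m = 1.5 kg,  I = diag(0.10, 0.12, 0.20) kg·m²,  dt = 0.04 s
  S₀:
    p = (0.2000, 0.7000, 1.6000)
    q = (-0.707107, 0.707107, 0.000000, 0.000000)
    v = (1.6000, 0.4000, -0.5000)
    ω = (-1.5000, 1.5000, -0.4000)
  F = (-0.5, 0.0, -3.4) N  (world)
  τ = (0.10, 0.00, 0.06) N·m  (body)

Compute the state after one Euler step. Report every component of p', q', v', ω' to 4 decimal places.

p' = (0.2640, 0.7160, 1.5800)
q' = (-0.6853, 0.7276, -0.0155, 0.0268)
v' = (1.5867, 0.4000, -0.5907)
ω' = (-1.4408, 1.5200, -0.3790)

ω×(Iω) gyroscopic = (-0.0480, -0.0600, -0.0450)
angular accel α = (1.4800, 0.5000, 0.5250)
ω' = ω + α·dt = (-1.4408, 1.5200, -0.3790)
q⊗(0,ω) = (1.0606605, 1.0606605, -0.7778177, 1.3435033)
updated quaternion q' = (-0.6853, 0.7276, -0.0155, 0.0268)
a = (-0.3333, 0.0000, -2.2667)
p' = p + v·dt = (0.2640, 0.7160, 1.5800)
v' = v + a·dt = (1.5867, 0.4000, -0.5907)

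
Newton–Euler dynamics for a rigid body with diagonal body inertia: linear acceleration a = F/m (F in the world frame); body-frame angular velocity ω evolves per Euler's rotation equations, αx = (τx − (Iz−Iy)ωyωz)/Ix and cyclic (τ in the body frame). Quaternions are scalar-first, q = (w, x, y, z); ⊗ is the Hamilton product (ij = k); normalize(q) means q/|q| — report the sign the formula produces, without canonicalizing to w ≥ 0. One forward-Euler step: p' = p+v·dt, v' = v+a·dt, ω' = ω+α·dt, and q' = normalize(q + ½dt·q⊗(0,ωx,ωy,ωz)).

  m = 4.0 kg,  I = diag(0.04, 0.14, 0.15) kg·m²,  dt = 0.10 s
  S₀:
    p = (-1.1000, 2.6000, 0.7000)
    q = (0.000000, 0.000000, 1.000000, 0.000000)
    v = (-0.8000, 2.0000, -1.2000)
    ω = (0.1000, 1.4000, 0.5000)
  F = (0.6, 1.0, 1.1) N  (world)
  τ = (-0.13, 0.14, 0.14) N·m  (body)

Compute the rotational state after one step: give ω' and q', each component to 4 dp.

gyro term ω×Iω = (0.0070, -0.0055, 0.0140)
(τ − ω×Iω)/I = (-3.4250, 1.0393, 0.8400)
ω + α·dt = (-0.2425, 1.5039, 0.5840)
q⊗(0,ω) = (-1.4000000, 0.5000000, 0.0000000, -0.1000000)
q' = normalize(q + ½dt·q⊗(0,ω)) = (-0.0698, 0.0249, 0.9972, -0.0050)

ω' = (-0.2425, 1.5039, 0.5840)
q' = (-0.0698, 0.0249, 0.9972, -0.0050)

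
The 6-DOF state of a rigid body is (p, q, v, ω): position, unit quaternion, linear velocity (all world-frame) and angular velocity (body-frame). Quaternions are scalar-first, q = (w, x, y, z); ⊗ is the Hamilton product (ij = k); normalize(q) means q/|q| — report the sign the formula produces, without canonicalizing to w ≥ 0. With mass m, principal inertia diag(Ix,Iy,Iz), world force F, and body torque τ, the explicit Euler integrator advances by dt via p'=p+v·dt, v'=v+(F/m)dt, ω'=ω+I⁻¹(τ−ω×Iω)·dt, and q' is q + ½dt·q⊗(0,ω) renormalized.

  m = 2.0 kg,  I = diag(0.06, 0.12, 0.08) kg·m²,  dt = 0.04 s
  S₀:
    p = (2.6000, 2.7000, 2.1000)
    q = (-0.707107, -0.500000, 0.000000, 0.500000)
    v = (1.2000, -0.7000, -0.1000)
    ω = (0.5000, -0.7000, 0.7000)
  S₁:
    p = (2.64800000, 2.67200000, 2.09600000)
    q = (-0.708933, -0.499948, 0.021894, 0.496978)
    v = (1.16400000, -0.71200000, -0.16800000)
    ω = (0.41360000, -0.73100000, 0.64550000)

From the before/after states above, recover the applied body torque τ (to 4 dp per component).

Δω = ω₁−ω₀ = (-0.08640000, -0.03100000, -0.05450000)
ω₀×(Iω₀) = (0.0196, -0.0070, -0.0210)
I·α + gyro = (-0.1100, -0.1000, -0.1300)

τ = (-0.1100, -0.1000, -0.1300)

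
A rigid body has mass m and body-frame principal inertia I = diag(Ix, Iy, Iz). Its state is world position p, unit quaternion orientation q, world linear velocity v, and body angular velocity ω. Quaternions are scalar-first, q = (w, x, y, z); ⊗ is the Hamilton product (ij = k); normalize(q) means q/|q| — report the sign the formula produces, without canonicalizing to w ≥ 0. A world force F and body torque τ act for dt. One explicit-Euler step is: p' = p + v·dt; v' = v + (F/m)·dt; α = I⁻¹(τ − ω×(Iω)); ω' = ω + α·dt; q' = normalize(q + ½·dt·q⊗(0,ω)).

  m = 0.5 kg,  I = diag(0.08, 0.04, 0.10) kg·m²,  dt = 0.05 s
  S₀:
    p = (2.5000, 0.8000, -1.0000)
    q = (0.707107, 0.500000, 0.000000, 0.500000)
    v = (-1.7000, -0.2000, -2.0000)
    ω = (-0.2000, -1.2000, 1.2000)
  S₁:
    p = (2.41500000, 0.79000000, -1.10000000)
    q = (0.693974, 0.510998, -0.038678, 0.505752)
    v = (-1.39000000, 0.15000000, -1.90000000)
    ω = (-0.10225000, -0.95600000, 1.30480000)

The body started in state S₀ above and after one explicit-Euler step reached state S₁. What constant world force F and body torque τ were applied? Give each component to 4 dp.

v₁ − v₀ = (0.31000000, 0.35000000, 0.10000000)
m·(v₁−v₀)/dt = (3.1000, 3.5000, 1.0000)
rate change Δω = (0.09775000, 0.24400000, 0.10480000)
τ = I·(Δω/dt) + ω₀×(Iω₀) = (0.0700, 0.2000, 0.2000)

F = (3.1000, 3.5000, 1.0000)
τ = (0.0700, 0.2000, 0.2000)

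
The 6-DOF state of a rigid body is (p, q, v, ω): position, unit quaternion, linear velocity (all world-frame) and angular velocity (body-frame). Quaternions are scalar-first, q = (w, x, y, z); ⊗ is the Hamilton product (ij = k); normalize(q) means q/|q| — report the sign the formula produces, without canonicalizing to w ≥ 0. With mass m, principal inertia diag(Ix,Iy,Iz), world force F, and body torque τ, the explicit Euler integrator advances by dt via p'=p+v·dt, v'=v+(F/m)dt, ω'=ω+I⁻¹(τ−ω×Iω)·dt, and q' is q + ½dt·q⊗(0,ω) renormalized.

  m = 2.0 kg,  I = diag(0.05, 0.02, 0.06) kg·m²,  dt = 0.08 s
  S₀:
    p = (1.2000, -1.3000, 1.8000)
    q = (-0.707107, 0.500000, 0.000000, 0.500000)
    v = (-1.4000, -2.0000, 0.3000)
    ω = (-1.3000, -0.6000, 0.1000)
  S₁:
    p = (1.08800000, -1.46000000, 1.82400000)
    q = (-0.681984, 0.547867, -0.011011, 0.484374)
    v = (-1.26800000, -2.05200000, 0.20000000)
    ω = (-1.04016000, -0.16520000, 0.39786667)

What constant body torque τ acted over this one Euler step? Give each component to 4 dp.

ω₁ − ω₀ = (0.25984000, 0.43480000, 0.29786667)
I·α + gyro = (0.1600, 0.1100, 0.2000)

τ = (0.1600, 0.1100, 0.2000)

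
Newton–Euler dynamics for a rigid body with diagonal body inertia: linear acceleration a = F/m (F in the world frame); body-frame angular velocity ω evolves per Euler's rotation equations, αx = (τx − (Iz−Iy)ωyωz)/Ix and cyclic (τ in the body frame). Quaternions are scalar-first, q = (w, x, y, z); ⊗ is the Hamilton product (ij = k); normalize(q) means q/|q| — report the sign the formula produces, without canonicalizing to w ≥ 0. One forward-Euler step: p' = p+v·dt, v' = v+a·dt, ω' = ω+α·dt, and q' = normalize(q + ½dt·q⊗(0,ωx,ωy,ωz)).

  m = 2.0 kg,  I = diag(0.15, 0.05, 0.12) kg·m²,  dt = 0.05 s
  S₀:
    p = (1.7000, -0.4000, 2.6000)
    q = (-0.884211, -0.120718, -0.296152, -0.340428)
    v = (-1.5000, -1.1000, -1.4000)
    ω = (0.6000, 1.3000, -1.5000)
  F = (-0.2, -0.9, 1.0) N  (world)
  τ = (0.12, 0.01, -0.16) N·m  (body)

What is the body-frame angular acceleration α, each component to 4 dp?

gyro term ω×Iω = (-0.1365, -0.0270, -0.0780)
α = I⁻¹(τ − ω×Iω) = (1.7100, 0.7400, -0.6833)

α = (1.7100, 0.7400, -0.6833)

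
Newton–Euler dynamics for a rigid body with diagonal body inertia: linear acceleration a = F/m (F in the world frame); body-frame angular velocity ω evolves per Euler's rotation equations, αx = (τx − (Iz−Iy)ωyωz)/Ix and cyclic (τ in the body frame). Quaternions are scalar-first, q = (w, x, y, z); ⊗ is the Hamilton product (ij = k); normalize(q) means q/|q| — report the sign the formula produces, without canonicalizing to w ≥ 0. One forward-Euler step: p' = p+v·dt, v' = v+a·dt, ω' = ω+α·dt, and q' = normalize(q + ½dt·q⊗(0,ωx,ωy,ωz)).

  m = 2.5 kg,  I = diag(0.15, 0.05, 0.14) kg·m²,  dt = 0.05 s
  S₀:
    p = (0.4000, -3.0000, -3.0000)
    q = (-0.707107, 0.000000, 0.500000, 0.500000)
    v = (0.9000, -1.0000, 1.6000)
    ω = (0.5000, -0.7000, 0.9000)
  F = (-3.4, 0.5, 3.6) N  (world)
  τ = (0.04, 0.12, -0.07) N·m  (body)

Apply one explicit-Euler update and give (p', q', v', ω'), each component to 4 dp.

p' = (0.4450, -3.0500, -2.9200)
q' = (-0.7093, 0.0112, 0.5184, 0.4776)
v' = (0.8320, -0.9900, 1.6720)
ω' = (0.5322, -0.5845, 0.8625)

p' = p + v·dt = (0.4450, -3.0500, -2.9200)
new velocity v' = (0.8320, -0.9900, 1.6720)
gyro term ω×Iω = (-0.0567, 0.0045, 0.0350)
(τ − ω×Iω)/I = (0.6447, 2.3100, -0.7500)
ω' = ω + α·dt = (0.5322, -0.5845, 0.8625)
2q̇ = q⊗(0,ω) = (-0.1000000, 0.4464465, 0.7449749, -0.8863963)
q' = normalize(q + ½dt·q⊗(0,ω)) = (-0.7093, 0.0112, 0.5184, 0.4776)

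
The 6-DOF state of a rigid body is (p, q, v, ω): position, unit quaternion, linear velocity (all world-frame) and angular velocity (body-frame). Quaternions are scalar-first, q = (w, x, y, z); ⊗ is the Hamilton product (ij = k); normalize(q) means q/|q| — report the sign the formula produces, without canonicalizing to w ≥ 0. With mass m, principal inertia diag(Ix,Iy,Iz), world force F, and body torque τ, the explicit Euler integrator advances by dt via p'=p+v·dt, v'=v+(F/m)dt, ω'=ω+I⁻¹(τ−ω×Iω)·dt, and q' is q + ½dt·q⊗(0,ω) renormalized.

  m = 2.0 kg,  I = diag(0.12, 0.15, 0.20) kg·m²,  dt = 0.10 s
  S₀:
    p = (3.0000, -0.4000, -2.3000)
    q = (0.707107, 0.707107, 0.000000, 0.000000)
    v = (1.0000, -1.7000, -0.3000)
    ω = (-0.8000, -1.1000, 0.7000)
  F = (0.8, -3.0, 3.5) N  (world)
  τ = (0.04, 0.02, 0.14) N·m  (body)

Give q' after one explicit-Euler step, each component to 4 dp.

q' = (0.7332, 0.6768, -0.0635, -0.0141)

q⊗(0,ω) = (0.5656856, -0.5656856, -1.2727926, -0.2828428)
q + ½dt·q⊗(0,ω), renormalized = (0.7332, 0.6768, -0.0635, -0.0141)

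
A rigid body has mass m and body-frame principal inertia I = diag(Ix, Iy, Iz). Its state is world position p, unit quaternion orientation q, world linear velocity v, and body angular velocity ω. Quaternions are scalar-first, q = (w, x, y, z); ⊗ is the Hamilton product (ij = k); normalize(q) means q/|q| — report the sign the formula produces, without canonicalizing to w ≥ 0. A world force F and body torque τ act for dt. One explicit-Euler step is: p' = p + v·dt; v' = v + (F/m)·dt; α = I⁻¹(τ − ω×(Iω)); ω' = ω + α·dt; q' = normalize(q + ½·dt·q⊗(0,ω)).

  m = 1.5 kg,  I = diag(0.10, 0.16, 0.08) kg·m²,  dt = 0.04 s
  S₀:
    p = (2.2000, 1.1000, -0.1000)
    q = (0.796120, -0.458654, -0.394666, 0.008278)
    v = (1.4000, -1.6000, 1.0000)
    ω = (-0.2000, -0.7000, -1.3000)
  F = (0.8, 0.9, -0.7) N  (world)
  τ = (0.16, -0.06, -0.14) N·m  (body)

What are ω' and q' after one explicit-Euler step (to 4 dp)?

precession coupling ω×(Iω) = (-0.0728, 0.0052, 0.0084)
angular accel α = (2.3280, -0.4075, -1.8550)
ω' = ω + α·dt = (-0.1069, -0.7163, -1.3742)
2q̇ = q⊗(0,ω) = (-0.3572356, 0.3596364, -1.1551898, -0.7928314)
updated quaternion q' = (0.7886, -0.4513, -0.4176, -0.0076)

ω' = (-0.1069, -0.7163, -1.3742)
q' = (0.7886, -0.4513, -0.4176, -0.0076)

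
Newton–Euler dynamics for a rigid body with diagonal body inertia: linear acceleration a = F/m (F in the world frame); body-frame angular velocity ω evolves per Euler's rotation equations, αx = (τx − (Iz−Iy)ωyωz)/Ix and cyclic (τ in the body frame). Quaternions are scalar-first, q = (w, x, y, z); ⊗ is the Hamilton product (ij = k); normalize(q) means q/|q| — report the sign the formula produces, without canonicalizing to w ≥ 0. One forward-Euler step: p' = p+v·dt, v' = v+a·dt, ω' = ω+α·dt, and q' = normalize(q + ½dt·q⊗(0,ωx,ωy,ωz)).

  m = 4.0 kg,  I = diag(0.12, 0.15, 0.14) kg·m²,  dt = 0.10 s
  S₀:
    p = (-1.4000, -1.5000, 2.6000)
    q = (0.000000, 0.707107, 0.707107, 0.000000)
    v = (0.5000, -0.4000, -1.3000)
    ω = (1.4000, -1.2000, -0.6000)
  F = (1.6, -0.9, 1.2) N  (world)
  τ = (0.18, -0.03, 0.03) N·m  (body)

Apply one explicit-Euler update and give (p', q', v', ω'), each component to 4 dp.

p' = p + v·dt = (-1.3500, -1.5400, 2.4700)
v' = v + a·dt = (0.5400, -0.4225, -1.2700)
(τ − ω×Iω)/I = (1.5600, -0.3120, 0.5743)
new body rate ω' = (1.5560, -1.2312, -0.5426)
q⊗(0,ω) = (-0.1414214, -0.4242642, 0.4242642, -1.8384782)
updated quaternion q' = (-0.0070, 0.6827, 0.7249, -0.0915)

p' = (-1.3500, -1.5400, 2.4700)
q' = (-0.0070, 0.6827, 0.7249, -0.0915)
v' = (0.5400, -0.4225, -1.2700)
ω' = (1.5560, -1.2312, -0.5426)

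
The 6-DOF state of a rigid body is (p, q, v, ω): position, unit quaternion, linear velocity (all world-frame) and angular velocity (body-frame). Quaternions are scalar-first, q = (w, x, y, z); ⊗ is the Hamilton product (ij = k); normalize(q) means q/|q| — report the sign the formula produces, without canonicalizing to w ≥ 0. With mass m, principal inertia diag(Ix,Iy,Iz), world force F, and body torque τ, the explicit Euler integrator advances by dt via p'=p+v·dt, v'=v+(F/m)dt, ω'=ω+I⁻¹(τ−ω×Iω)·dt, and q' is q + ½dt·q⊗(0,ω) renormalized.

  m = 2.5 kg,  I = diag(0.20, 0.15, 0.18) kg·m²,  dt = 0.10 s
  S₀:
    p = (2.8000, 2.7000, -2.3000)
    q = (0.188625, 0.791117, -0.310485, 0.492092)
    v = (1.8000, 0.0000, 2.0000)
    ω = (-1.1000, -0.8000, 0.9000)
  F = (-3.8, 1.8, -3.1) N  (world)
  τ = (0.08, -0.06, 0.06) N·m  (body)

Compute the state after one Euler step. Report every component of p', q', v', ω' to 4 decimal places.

p' = (2.9800, 2.7000, -2.1000)
q' = (0.1969, 0.7839, -0.3794, 0.4504)
v' = (1.6480, 0.0720, 1.8760)
ω' = (-1.0492, -0.8268, 0.9578)

a = F/m = (-1.5200, 0.7200, -1.2400)
p' = p + v·dt = (2.9800, 2.7000, -2.1000)
v' = v + a·dt = (1.6480, 0.0720, 1.8760)
gyro term ω×Iω = (-0.0216, -0.0198, -0.0440)
α = I⁻¹(τ − ω×Iω) = (0.5080, -0.2680, 0.5778)
ω' = ω + α·dt = (-1.0492, -0.8268, 0.9578)
q⊗(0,ω) = (0.1789579, -0.0932504, -1.4042065, -0.8046646)
q + ½dt·q⊗(0,ω), renormalized = (0.1969, 0.7839, -0.3794, 0.4504)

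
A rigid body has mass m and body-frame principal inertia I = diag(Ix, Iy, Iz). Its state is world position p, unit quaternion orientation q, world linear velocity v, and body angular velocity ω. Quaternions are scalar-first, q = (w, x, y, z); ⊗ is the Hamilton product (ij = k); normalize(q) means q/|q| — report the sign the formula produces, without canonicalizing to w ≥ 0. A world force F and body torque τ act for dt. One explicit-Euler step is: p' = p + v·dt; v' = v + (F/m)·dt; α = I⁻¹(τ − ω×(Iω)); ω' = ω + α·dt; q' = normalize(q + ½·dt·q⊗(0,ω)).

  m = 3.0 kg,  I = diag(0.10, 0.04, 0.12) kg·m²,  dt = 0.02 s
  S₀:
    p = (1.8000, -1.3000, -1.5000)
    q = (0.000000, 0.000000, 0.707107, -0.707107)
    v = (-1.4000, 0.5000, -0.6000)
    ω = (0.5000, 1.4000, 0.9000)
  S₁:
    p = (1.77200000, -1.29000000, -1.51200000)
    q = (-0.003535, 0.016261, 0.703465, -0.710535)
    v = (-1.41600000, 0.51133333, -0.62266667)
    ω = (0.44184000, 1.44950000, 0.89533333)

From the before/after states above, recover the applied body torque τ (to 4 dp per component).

τ = (-0.1900, 0.0900, -0.0700)

Δω = ω₁−ω₀ = (-0.05816000, 0.04950000, -0.00466667)
gyro term ω₀×Iω₀ = (0.1008, -0.0090, -0.0420)
I·α + gyro = (-0.1900, 0.0900, -0.0700)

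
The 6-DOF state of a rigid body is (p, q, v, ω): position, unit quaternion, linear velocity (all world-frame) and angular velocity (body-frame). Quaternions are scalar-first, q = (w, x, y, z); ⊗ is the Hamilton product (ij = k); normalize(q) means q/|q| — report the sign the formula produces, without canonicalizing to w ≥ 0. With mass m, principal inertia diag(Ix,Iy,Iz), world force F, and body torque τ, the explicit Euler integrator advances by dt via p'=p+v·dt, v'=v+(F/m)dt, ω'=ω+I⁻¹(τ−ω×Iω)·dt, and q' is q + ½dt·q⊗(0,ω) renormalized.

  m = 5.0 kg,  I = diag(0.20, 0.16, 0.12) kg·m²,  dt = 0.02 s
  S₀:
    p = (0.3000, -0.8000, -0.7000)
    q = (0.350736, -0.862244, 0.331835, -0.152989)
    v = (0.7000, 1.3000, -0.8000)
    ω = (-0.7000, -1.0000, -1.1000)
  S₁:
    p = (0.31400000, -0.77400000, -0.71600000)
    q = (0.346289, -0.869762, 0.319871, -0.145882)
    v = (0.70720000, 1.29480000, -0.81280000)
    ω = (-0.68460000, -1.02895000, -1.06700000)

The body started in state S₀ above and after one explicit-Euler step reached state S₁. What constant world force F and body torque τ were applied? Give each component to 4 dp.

F = (1.8000, -1.3000, -3.2000)
τ = (0.1100, -0.1700, 0.1700)

velocity change Δv = (0.00720000, -0.00520000, -0.01280000)
F = m·Δv/dt = (1.8000, -1.3000, -3.2000)
Δω = ω₁−ω₀ = (0.01540000, -0.02895000, 0.03300000)
gyro term ω₀×Iω₀ = (-0.0440, 0.0616, -0.0280)
applied torque τ = (0.1100, -0.1700, 0.1700)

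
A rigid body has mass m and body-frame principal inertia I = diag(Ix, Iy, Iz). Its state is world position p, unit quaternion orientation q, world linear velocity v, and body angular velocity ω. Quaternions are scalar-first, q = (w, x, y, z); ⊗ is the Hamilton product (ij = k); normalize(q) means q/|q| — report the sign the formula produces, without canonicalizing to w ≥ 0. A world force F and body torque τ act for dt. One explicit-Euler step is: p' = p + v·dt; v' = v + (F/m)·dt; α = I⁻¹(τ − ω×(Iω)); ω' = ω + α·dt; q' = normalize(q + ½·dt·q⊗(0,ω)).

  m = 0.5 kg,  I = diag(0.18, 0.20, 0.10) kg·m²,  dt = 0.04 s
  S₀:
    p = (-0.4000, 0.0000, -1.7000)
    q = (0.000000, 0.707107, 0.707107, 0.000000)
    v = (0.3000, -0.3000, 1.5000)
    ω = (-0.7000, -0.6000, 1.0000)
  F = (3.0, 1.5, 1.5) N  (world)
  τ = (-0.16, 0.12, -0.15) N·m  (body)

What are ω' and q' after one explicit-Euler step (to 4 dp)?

(τ − ω×Iω)/I = (-1.2222, 0.8800, -1.5840)
new body rate ω' = (-0.7489, -0.5648, 0.9366)
Hamilton product q⊗(0,ω) = (0.9192391, 0.7071070, -0.7071070, 0.0707107)
updated quaternion q' = (0.0184, 0.7210, 0.6927, 0.0014)

ω' = (-0.7489, -0.5648, 0.9366)
q' = (0.0184, 0.7210, 0.6927, 0.0014)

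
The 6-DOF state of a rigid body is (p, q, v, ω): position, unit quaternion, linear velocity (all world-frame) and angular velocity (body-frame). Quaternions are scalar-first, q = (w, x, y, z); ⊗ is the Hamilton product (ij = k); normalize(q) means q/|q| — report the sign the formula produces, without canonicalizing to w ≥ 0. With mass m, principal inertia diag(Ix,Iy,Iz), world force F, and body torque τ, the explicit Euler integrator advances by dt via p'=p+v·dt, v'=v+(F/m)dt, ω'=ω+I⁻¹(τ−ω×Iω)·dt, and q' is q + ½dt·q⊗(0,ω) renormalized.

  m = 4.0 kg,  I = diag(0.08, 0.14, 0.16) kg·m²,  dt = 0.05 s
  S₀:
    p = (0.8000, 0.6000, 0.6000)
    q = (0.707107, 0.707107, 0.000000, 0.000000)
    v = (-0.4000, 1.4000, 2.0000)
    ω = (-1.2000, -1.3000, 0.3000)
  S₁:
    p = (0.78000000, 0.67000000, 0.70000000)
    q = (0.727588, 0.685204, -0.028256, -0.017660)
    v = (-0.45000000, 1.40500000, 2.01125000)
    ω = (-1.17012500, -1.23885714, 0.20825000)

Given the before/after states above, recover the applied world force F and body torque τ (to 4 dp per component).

rate change Δω = (0.02987500, 0.06114286, -0.09175000)
ω₀×(Iω₀) = (-0.0078, 0.0288, 0.0936)
I·α + gyro = (0.0400, 0.2000, -0.2000)
v₁ − v₀ = (-0.05000000, 0.00500000, 0.01125000)
applied force F = (-4.0000, 0.4000, 0.9000)

F = (-4.0000, 0.4000, 0.9000)
τ = (0.0400, 0.2000, -0.2000)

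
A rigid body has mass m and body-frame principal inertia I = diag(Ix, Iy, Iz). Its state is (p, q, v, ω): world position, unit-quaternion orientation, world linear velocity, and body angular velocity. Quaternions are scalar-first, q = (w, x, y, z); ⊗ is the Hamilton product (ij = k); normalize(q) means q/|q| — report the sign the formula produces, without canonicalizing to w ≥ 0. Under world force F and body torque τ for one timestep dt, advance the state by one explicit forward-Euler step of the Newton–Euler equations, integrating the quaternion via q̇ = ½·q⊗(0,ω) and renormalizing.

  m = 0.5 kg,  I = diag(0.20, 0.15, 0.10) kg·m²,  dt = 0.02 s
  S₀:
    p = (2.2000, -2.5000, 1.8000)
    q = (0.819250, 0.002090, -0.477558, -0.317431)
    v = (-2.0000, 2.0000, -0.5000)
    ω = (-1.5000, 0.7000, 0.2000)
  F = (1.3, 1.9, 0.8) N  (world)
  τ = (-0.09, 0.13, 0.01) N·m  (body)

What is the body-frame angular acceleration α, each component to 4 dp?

ω×(Iω) gyroscopic = (-0.0070, -0.0300, 0.0525)
α = I⁻¹(τ − ω×Iω) = (-0.4150, 1.0667, -0.4250)

α = (-0.4150, 1.0667, -0.4250)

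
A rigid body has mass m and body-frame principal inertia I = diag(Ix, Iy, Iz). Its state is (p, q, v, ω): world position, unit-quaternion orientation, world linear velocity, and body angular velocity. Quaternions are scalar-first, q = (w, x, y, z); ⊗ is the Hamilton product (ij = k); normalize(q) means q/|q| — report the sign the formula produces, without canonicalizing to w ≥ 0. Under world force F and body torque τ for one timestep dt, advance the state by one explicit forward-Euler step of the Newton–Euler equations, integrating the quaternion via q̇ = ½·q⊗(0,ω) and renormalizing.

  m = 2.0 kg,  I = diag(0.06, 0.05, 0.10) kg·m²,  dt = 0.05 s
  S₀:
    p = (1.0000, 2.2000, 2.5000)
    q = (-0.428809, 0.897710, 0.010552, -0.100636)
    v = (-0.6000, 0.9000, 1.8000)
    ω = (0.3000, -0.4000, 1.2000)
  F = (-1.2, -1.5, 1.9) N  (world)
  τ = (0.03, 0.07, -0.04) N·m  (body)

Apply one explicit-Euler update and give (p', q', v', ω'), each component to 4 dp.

ω×(Iω) gyroscopic = (-0.0240, -0.0144, 0.0012)
α = I⁻¹(τ − ω×Iω) = (0.9000, 1.6880, -0.4120)
ω' = ω + α·dt = (0.3450, -0.3156, 1.1794)
q⊗(0,ω) = (-0.1443290, -0.1562347, -0.9359192, -0.8768204)
q + ½dt·q⊗(0,ω), renormalized = (-0.4322, 0.8933, -0.0128, -0.1225)
a = (-0.6000, -0.7500, 0.9500)
p + v·dt = (0.9700, 2.2450, 2.5900)
v' = v + a·dt = (-0.6300, 0.8625, 1.8475)

p' = (0.9700, 2.2450, 2.5900)
q' = (-0.4322, 0.8933, -0.0128, -0.1225)
v' = (-0.6300, 0.8625, 1.8475)
ω' = (0.3450, -0.3156, 1.1794)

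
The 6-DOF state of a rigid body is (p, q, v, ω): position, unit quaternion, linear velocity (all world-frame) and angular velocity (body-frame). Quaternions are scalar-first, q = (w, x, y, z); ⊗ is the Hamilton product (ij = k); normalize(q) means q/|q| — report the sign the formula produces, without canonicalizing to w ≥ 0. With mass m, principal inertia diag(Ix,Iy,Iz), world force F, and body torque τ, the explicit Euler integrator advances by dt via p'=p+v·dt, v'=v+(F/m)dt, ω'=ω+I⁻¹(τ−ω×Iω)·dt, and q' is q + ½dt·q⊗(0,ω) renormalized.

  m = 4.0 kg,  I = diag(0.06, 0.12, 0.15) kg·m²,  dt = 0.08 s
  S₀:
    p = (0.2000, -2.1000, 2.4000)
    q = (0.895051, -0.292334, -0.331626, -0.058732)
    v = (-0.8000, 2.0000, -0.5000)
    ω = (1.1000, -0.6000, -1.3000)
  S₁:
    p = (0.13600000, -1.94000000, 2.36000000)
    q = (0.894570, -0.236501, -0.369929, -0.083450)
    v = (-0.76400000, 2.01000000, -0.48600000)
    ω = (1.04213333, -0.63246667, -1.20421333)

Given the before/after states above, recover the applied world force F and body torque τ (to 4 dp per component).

velocity change Δv = (0.03600000, 0.01000000, 0.01400000)
applied force F = (1.8000, 0.5000, 0.7000)
ω₁ − ω₀ = (-0.05786667, -0.03246667, 0.09578667)
τ = I·(Δω/dt) + ω₀×(Iω₀) = (-0.0200, 0.0800, 0.1400)

F = (1.8000, 0.5000, 0.7000)
τ = (-0.0200, 0.0800, 0.1400)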